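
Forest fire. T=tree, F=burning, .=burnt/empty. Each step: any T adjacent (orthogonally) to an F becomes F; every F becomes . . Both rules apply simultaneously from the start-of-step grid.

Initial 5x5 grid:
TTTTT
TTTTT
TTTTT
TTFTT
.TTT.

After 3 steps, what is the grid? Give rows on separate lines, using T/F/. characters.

Step 1: 4 trees catch fire, 1 burn out
  TTTTT
  TTTTT
  TTFTT
  TF.FT
  .TFT.
Step 2: 7 trees catch fire, 4 burn out
  TTTTT
  TTFTT
  TF.FT
  F...F
  .F.F.
Step 3: 5 trees catch fire, 7 burn out
  TTFTT
  TF.FT
  F...F
  .....
  .....

TTFTT
TF.FT
F...F
.....
.....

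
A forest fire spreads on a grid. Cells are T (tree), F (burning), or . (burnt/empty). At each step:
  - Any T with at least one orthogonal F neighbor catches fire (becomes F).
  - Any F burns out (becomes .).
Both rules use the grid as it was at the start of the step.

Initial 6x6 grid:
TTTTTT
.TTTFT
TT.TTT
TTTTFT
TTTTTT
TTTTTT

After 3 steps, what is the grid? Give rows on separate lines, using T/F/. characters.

Step 1: 7 trees catch fire, 2 burn out
  TTTTFT
  .TTF.F
  TT.TFT
  TTTF.F
  TTTTFT
  TTTTTT
Step 2: 9 trees catch fire, 7 burn out
  TTTF.F
  .TF...
  TT.F.F
  TTF...
  TTTF.F
  TTTTFT
Step 3: 6 trees catch fire, 9 burn out
  TTF...
  .F....
  TT....
  TF....
  TTF...
  TTTF.F

TTF...
.F....
TT....
TF....
TTF...
TTTF.F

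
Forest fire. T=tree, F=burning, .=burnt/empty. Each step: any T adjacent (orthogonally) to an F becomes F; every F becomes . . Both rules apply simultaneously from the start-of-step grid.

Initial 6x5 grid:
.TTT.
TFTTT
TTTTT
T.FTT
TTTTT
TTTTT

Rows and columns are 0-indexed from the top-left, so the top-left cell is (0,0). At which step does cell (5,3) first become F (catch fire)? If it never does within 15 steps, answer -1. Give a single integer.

Step 1: cell (5,3)='T' (+7 fires, +2 burnt)
Step 2: cell (5,3)='T' (+8 fires, +7 burnt)
Step 3: cell (5,3)='F' (+8 fires, +8 burnt)
  -> target ignites at step 3
Step 4: cell (5,3)='.' (+2 fires, +8 burnt)
Step 5: cell (5,3)='.' (+0 fires, +2 burnt)
  fire out at step 5

3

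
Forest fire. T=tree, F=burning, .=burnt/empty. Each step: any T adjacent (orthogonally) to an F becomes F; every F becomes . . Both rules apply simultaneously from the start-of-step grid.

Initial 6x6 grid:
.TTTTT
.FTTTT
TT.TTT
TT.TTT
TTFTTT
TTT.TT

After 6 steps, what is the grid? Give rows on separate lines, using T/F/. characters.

Step 1: 6 trees catch fire, 2 burn out
  .FTTTT
  ..FTTT
  TF.TTT
  TT.TTT
  TF.FTT
  TTF.TT
Step 2: 8 trees catch fire, 6 burn out
  ..FTTT
  ...FTT
  F..TTT
  TF.FTT
  F...FT
  TF..TT
Step 3: 8 trees catch fire, 8 burn out
  ...FTT
  ....FT
  ...FTT
  F...FT
  .....F
  F...FT
Step 4: 5 trees catch fire, 8 burn out
  ....FT
  .....F
  ....FT
  .....F
  ......
  .....F
Step 5: 2 trees catch fire, 5 burn out
  .....F
  ......
  .....F
  ......
  ......
  ......
Step 6: 0 trees catch fire, 2 burn out
  ......
  ......
  ......
  ......
  ......
  ......

......
......
......
......
......
......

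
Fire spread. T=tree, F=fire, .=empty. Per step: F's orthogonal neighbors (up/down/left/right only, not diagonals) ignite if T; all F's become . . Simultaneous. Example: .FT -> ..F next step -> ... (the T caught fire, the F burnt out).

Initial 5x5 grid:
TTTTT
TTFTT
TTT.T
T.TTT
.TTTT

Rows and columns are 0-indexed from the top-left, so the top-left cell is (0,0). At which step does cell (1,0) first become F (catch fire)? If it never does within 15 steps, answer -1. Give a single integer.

Step 1: cell (1,0)='T' (+4 fires, +1 burnt)
Step 2: cell (1,0)='F' (+6 fires, +4 burnt)
  -> target ignites at step 2
Step 3: cell (1,0)='.' (+6 fires, +6 burnt)
Step 4: cell (1,0)='.' (+4 fires, +6 burnt)
Step 5: cell (1,0)='.' (+1 fires, +4 burnt)
Step 6: cell (1,0)='.' (+0 fires, +1 burnt)
  fire out at step 6

2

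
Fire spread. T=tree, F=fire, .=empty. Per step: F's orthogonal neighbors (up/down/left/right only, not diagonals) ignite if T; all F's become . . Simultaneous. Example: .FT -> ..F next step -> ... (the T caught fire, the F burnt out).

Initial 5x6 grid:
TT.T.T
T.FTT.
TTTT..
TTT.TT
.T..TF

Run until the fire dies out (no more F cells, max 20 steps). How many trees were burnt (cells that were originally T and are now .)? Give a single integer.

Answer: 17

Derivation:
Step 1: +4 fires, +2 burnt (F count now 4)
Step 2: +6 fires, +4 burnt (F count now 6)
Step 3: +2 fires, +6 burnt (F count now 2)
Step 4: +3 fires, +2 burnt (F count now 3)
Step 5: +1 fires, +3 burnt (F count now 1)
Step 6: +1 fires, +1 burnt (F count now 1)
Step 7: +0 fires, +1 burnt (F count now 0)
Fire out after step 7
Initially T: 18, now '.': 29
Total burnt (originally-T cells now '.'): 17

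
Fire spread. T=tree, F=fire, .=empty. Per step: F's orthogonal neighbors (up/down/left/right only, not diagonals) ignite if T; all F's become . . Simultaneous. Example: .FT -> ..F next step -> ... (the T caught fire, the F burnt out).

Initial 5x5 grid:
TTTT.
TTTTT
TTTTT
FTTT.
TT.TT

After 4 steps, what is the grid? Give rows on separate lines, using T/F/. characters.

Step 1: 3 trees catch fire, 1 burn out
  TTTT.
  TTTTT
  FTTTT
  .FTT.
  FT.TT
Step 2: 4 trees catch fire, 3 burn out
  TTTT.
  FTTTT
  .FTTT
  ..FT.
  .F.TT
Step 3: 4 trees catch fire, 4 burn out
  FTTT.
  .FTTT
  ..FTT
  ...F.
  ...TT
Step 4: 4 trees catch fire, 4 burn out
  .FTT.
  ..FTT
  ...FT
  .....
  ...FT

.FTT.
..FTT
...FT
.....
...FT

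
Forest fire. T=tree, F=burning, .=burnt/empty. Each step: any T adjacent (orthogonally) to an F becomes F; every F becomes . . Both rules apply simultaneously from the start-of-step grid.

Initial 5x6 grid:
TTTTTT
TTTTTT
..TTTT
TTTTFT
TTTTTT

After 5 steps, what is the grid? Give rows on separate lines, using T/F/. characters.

Step 1: 4 trees catch fire, 1 burn out
  TTTTTT
  TTTTTT
  ..TTFT
  TTTF.F
  TTTTFT
Step 2: 6 trees catch fire, 4 burn out
  TTTTTT
  TTTTFT
  ..TF.F
  TTF...
  TTTF.F
Step 3: 6 trees catch fire, 6 burn out
  TTTTFT
  TTTF.F
  ..F...
  TF....
  TTF...
Step 4: 5 trees catch fire, 6 burn out
  TTTF.F
  TTF...
  ......
  F.....
  TF....
Step 5: 3 trees catch fire, 5 burn out
  TTF...
  TF....
  ......
  ......
  F.....

TTF...
TF....
......
......
F.....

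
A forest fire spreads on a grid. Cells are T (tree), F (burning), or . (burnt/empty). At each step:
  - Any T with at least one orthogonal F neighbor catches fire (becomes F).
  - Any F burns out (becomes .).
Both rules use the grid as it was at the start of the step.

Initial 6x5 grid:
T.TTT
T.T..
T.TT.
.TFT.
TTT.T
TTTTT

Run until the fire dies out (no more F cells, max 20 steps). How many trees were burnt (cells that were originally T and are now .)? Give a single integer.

Answer: 17

Derivation:
Step 1: +4 fires, +1 burnt (F count now 4)
Step 2: +4 fires, +4 burnt (F count now 4)
Step 3: +4 fires, +4 burnt (F count now 4)
Step 4: +3 fires, +4 burnt (F count now 3)
Step 5: +2 fires, +3 burnt (F count now 2)
Step 6: +0 fires, +2 burnt (F count now 0)
Fire out after step 6
Initially T: 20, now '.': 27
Total burnt (originally-T cells now '.'): 17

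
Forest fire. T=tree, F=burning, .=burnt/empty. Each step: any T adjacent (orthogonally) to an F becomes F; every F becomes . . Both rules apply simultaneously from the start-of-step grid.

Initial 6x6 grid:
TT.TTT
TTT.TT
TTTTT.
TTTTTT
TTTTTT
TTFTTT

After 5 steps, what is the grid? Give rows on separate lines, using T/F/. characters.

Step 1: 3 trees catch fire, 1 burn out
  TT.TTT
  TTT.TT
  TTTTT.
  TTTTTT
  TTFTTT
  TF.FTT
Step 2: 5 trees catch fire, 3 burn out
  TT.TTT
  TTT.TT
  TTTTT.
  TTFTTT
  TF.FTT
  F...FT
Step 3: 6 trees catch fire, 5 burn out
  TT.TTT
  TTT.TT
  TTFTT.
  TF.FTT
  F...FT
  .....F
Step 4: 6 trees catch fire, 6 burn out
  TT.TTT
  TTF.TT
  TF.FT.
  F...FT
  .....F
  ......
Step 5: 4 trees catch fire, 6 burn out
  TT.TTT
  TF..TT
  F...F.
  .....F
  ......
  ......

TT.TTT
TF..TT
F...F.
.....F
......
......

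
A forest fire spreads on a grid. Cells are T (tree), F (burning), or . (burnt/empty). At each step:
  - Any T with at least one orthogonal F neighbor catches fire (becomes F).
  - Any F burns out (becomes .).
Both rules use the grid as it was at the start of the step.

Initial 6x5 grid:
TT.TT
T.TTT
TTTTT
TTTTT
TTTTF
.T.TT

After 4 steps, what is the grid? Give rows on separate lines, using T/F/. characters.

Step 1: 3 trees catch fire, 1 burn out
  TT.TT
  T.TTT
  TTTTT
  TTTTF
  TTTF.
  .T.TF
Step 2: 4 trees catch fire, 3 burn out
  TT.TT
  T.TTT
  TTTTF
  TTTF.
  TTF..
  .T.F.
Step 3: 4 trees catch fire, 4 burn out
  TT.TT
  T.TTF
  TTTF.
  TTF..
  TF...
  .T...
Step 4: 6 trees catch fire, 4 burn out
  TT.TF
  T.TF.
  TTF..
  TF...
  F....
  .F...

TT.TF
T.TF.
TTF..
TF...
F....
.F...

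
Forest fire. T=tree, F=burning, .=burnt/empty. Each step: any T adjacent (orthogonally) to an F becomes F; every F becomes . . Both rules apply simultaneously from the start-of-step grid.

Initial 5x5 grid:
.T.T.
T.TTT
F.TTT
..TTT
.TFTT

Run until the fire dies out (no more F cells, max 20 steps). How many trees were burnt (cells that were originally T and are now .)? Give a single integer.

Answer: 14

Derivation:
Step 1: +4 fires, +2 burnt (F count now 4)
Step 2: +3 fires, +4 burnt (F count now 3)
Step 3: +3 fires, +3 burnt (F count now 3)
Step 4: +2 fires, +3 burnt (F count now 2)
Step 5: +2 fires, +2 burnt (F count now 2)
Step 6: +0 fires, +2 burnt (F count now 0)
Fire out after step 6
Initially T: 15, now '.': 24
Total burnt (originally-T cells now '.'): 14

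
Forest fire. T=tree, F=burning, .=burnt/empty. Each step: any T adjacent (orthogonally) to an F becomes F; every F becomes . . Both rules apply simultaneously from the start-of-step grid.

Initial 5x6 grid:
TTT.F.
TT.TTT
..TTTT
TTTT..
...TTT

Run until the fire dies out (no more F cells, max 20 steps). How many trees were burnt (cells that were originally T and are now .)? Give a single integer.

Step 1: +1 fires, +1 burnt (F count now 1)
Step 2: +3 fires, +1 burnt (F count now 3)
Step 3: +2 fires, +3 burnt (F count now 2)
Step 4: +2 fires, +2 burnt (F count now 2)
Step 5: +2 fires, +2 burnt (F count now 2)
Step 6: +2 fires, +2 burnt (F count now 2)
Step 7: +2 fires, +2 burnt (F count now 2)
Step 8: +0 fires, +2 burnt (F count now 0)
Fire out after step 8
Initially T: 19, now '.': 25
Total burnt (originally-T cells now '.'): 14

Answer: 14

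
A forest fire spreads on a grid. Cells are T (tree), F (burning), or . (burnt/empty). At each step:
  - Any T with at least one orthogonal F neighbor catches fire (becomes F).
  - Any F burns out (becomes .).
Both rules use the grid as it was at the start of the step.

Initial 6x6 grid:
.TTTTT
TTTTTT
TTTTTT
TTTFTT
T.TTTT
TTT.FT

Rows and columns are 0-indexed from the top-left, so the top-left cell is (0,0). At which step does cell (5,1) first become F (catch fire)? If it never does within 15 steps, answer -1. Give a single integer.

Step 1: cell (5,1)='T' (+6 fires, +2 burnt)
Step 2: cell (5,1)='T' (+7 fires, +6 burnt)
Step 3: cell (5,1)='T' (+7 fires, +7 burnt)
Step 4: cell (5,1)='F' (+7 fires, +7 burnt)
  -> target ignites at step 4
Step 5: cell (5,1)='.' (+4 fires, +7 burnt)
Step 6: cell (5,1)='.' (+0 fires, +4 burnt)
  fire out at step 6

4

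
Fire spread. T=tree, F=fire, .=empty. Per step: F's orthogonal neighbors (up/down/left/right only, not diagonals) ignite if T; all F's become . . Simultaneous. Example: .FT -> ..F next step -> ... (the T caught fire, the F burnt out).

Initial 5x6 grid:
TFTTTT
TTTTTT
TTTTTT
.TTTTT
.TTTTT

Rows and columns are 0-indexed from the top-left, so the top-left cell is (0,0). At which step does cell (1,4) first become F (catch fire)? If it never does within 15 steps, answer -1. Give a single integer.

Step 1: cell (1,4)='T' (+3 fires, +1 burnt)
Step 2: cell (1,4)='T' (+4 fires, +3 burnt)
Step 3: cell (1,4)='T' (+5 fires, +4 burnt)
Step 4: cell (1,4)='F' (+5 fires, +5 burnt)
  -> target ignites at step 4
Step 5: cell (1,4)='.' (+4 fires, +5 burnt)
Step 6: cell (1,4)='.' (+3 fires, +4 burnt)
Step 7: cell (1,4)='.' (+2 fires, +3 burnt)
Step 8: cell (1,4)='.' (+1 fires, +2 burnt)
Step 9: cell (1,4)='.' (+0 fires, +1 burnt)
  fire out at step 9

4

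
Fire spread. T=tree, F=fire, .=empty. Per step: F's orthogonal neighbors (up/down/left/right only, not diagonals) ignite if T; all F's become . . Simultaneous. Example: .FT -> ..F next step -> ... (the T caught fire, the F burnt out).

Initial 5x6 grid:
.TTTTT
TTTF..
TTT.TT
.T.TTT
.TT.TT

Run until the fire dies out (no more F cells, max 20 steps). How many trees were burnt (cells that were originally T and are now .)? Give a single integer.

Step 1: +2 fires, +1 burnt (F count now 2)
Step 2: +4 fires, +2 burnt (F count now 4)
Step 3: +4 fires, +4 burnt (F count now 4)
Step 4: +2 fires, +4 burnt (F count now 2)
Step 5: +1 fires, +2 burnt (F count now 1)
Step 6: +1 fires, +1 burnt (F count now 1)
Step 7: +0 fires, +1 burnt (F count now 0)
Fire out after step 7
Initially T: 21, now '.': 23
Total burnt (originally-T cells now '.'): 14

Answer: 14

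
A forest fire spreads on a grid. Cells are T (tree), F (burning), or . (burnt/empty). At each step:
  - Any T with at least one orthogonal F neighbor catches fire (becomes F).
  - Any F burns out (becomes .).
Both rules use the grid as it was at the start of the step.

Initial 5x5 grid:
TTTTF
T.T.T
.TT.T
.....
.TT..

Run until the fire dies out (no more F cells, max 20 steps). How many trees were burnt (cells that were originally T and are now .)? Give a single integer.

Step 1: +2 fires, +1 burnt (F count now 2)
Step 2: +2 fires, +2 burnt (F count now 2)
Step 3: +2 fires, +2 burnt (F count now 2)
Step 4: +2 fires, +2 burnt (F count now 2)
Step 5: +2 fires, +2 burnt (F count now 2)
Step 6: +0 fires, +2 burnt (F count now 0)
Fire out after step 6
Initially T: 12, now '.': 23
Total burnt (originally-T cells now '.'): 10

Answer: 10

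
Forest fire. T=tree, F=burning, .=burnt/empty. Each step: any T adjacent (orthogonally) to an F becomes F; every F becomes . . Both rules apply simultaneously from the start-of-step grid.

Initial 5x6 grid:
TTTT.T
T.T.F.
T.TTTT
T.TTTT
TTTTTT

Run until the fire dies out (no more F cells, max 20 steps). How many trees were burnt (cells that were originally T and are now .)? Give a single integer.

Answer: 22

Derivation:
Step 1: +1 fires, +1 burnt (F count now 1)
Step 2: +3 fires, +1 burnt (F count now 3)
Step 3: +4 fires, +3 burnt (F count now 4)
Step 4: +4 fires, +4 burnt (F count now 4)
Step 5: +2 fires, +4 burnt (F count now 2)
Step 6: +3 fires, +2 burnt (F count now 3)
Step 7: +2 fires, +3 burnt (F count now 2)
Step 8: +2 fires, +2 burnt (F count now 2)
Step 9: +1 fires, +2 burnt (F count now 1)
Step 10: +0 fires, +1 burnt (F count now 0)
Fire out after step 10
Initially T: 23, now '.': 29
Total burnt (originally-T cells now '.'): 22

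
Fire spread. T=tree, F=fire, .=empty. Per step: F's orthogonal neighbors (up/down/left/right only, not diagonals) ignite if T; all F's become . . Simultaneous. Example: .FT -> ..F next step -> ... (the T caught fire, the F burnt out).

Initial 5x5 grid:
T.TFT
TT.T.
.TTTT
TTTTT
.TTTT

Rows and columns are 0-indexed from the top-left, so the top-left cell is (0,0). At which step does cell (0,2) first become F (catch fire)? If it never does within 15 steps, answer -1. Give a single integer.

Step 1: cell (0,2)='F' (+3 fires, +1 burnt)
  -> target ignites at step 1
Step 2: cell (0,2)='.' (+1 fires, +3 burnt)
Step 3: cell (0,2)='.' (+3 fires, +1 burnt)
Step 4: cell (0,2)='.' (+4 fires, +3 burnt)
Step 5: cell (0,2)='.' (+4 fires, +4 burnt)
Step 6: cell (0,2)='.' (+3 fires, +4 burnt)
Step 7: cell (0,2)='.' (+1 fires, +3 burnt)
Step 8: cell (0,2)='.' (+0 fires, +1 burnt)
  fire out at step 8

1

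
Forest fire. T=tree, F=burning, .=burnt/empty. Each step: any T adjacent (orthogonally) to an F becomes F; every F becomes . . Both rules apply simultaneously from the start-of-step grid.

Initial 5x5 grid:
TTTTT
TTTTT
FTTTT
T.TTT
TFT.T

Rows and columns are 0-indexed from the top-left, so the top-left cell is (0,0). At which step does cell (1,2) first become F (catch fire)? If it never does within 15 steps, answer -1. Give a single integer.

Step 1: cell (1,2)='T' (+5 fires, +2 burnt)
Step 2: cell (1,2)='T' (+4 fires, +5 burnt)
Step 3: cell (1,2)='F' (+4 fires, +4 burnt)
  -> target ignites at step 3
Step 4: cell (1,2)='.' (+4 fires, +4 burnt)
Step 5: cell (1,2)='.' (+3 fires, +4 burnt)
Step 6: cell (1,2)='.' (+1 fires, +3 burnt)
Step 7: cell (1,2)='.' (+0 fires, +1 burnt)
  fire out at step 7

3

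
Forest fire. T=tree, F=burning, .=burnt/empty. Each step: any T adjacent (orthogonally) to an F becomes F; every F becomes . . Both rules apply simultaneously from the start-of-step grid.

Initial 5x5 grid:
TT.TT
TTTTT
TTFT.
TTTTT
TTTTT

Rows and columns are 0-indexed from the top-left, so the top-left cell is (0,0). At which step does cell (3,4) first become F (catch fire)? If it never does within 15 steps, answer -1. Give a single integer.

Step 1: cell (3,4)='T' (+4 fires, +1 burnt)
Step 2: cell (3,4)='T' (+6 fires, +4 burnt)
Step 3: cell (3,4)='F' (+8 fires, +6 burnt)
  -> target ignites at step 3
Step 4: cell (3,4)='.' (+4 fires, +8 burnt)
Step 5: cell (3,4)='.' (+0 fires, +4 burnt)
  fire out at step 5

3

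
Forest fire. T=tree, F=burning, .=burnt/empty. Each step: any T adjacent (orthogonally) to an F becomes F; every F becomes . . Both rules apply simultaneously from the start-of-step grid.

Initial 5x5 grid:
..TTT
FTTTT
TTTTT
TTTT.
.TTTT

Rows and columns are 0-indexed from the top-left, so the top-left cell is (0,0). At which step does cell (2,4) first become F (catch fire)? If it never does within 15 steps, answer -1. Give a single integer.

Step 1: cell (2,4)='T' (+2 fires, +1 burnt)
Step 2: cell (2,4)='T' (+3 fires, +2 burnt)
Step 3: cell (2,4)='T' (+4 fires, +3 burnt)
Step 4: cell (2,4)='T' (+5 fires, +4 burnt)
Step 5: cell (2,4)='F' (+4 fires, +5 burnt)
  -> target ignites at step 5
Step 6: cell (2,4)='.' (+1 fires, +4 burnt)
Step 7: cell (2,4)='.' (+1 fires, +1 burnt)
Step 8: cell (2,4)='.' (+0 fires, +1 burnt)
  fire out at step 8

5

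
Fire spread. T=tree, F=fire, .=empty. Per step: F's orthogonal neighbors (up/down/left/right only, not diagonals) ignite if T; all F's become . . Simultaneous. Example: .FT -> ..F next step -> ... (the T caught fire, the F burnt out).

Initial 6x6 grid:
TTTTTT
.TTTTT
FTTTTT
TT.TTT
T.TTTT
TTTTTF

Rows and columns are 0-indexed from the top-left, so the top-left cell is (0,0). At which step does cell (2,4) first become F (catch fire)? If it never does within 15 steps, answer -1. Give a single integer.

Step 1: cell (2,4)='T' (+4 fires, +2 burnt)
Step 2: cell (2,4)='T' (+7 fires, +4 burnt)
Step 3: cell (2,4)='T' (+8 fires, +7 burnt)
Step 4: cell (2,4)='F' (+8 fires, +8 burnt)
  -> target ignites at step 4
Step 5: cell (2,4)='.' (+3 fires, +8 burnt)
Step 6: cell (2,4)='.' (+1 fires, +3 burnt)
Step 7: cell (2,4)='.' (+0 fires, +1 burnt)
  fire out at step 7

4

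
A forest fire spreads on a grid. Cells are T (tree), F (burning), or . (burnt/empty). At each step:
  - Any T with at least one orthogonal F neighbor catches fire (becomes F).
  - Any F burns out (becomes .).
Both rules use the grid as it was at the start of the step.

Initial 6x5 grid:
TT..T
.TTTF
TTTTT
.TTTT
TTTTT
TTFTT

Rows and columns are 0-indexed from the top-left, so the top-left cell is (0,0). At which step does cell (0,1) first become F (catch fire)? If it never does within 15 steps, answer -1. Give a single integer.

Step 1: cell (0,1)='T' (+6 fires, +2 burnt)
Step 2: cell (0,1)='T' (+8 fires, +6 burnt)
Step 3: cell (0,1)='T' (+6 fires, +8 burnt)
Step 4: cell (0,1)='F' (+2 fires, +6 burnt)
  -> target ignites at step 4
Step 5: cell (0,1)='.' (+2 fires, +2 burnt)
Step 6: cell (0,1)='.' (+0 fires, +2 burnt)
  fire out at step 6

4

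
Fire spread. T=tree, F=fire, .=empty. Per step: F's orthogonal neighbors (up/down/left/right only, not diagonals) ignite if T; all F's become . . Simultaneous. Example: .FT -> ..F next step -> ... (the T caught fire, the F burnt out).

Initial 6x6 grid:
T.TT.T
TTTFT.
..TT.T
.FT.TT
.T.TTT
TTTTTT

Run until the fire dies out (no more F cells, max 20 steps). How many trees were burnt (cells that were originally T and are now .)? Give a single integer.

Step 1: +6 fires, +2 burnt (F count now 6)
Step 2: +4 fires, +6 burnt (F count now 4)
Step 3: +3 fires, +4 burnt (F count now 3)
Step 4: +2 fires, +3 burnt (F count now 2)
Step 5: +2 fires, +2 burnt (F count now 2)
Step 6: +2 fires, +2 burnt (F count now 2)
Step 7: +2 fires, +2 burnt (F count now 2)
Step 8: +1 fires, +2 burnt (F count now 1)
Step 9: +1 fires, +1 burnt (F count now 1)
Step 10: +0 fires, +1 burnt (F count now 0)
Fire out after step 10
Initially T: 24, now '.': 35
Total burnt (originally-T cells now '.'): 23

Answer: 23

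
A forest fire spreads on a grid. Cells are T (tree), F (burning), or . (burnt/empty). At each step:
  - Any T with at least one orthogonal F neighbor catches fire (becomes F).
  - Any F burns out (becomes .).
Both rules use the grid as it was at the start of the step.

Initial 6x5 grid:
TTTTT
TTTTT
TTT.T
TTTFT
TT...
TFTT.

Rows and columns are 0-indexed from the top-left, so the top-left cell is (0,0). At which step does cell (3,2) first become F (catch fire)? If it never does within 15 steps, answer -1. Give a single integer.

Step 1: cell (3,2)='F' (+5 fires, +2 burnt)
  -> target ignites at step 1
Step 2: cell (3,2)='.' (+5 fires, +5 burnt)
Step 3: cell (3,2)='.' (+4 fires, +5 burnt)
Step 4: cell (3,2)='.' (+5 fires, +4 burnt)
Step 5: cell (3,2)='.' (+3 fires, +5 burnt)
Step 6: cell (3,2)='.' (+1 fires, +3 burnt)
Step 7: cell (3,2)='.' (+0 fires, +1 burnt)
  fire out at step 7

1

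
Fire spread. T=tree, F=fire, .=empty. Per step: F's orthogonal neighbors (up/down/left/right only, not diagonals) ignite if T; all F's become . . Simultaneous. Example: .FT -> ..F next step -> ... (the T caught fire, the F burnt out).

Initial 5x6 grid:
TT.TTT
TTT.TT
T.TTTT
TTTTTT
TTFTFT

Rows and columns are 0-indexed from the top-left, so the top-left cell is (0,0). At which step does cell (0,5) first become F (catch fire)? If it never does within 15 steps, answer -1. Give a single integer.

Step 1: cell (0,5)='T' (+5 fires, +2 burnt)
Step 2: cell (0,5)='T' (+6 fires, +5 burnt)
Step 3: cell (0,5)='T' (+5 fires, +6 burnt)
Step 4: cell (0,5)='T' (+4 fires, +5 burnt)
Step 5: cell (0,5)='F' (+4 fires, +4 burnt)
  -> target ignites at step 5
Step 6: cell (0,5)='.' (+1 fires, +4 burnt)
Step 7: cell (0,5)='.' (+0 fires, +1 burnt)
  fire out at step 7

5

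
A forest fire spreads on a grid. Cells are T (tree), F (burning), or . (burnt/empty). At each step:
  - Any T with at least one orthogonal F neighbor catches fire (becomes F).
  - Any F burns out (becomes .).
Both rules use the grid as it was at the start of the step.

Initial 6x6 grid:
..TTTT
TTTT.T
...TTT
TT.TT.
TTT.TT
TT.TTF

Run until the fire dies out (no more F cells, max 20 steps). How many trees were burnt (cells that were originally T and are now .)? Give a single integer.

Step 1: +2 fires, +1 burnt (F count now 2)
Step 2: +2 fires, +2 burnt (F count now 2)
Step 3: +1 fires, +2 burnt (F count now 1)
Step 4: +2 fires, +1 burnt (F count now 2)
Step 5: +2 fires, +2 burnt (F count now 2)
Step 6: +2 fires, +2 burnt (F count now 2)
Step 7: +3 fires, +2 burnt (F count now 3)
Step 8: +3 fires, +3 burnt (F count now 3)
Step 9: +1 fires, +3 burnt (F count now 1)
Step 10: +0 fires, +1 burnt (F count now 0)
Fire out after step 10
Initially T: 25, now '.': 29
Total burnt (originally-T cells now '.'): 18

Answer: 18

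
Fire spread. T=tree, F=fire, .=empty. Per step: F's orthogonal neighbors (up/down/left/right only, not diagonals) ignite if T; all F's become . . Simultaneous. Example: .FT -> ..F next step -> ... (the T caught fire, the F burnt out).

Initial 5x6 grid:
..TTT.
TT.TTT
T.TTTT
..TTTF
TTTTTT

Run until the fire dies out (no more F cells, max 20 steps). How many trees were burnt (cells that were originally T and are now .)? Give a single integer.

Step 1: +3 fires, +1 burnt (F count now 3)
Step 2: +4 fires, +3 burnt (F count now 4)
Step 3: +4 fires, +4 burnt (F count now 4)
Step 4: +4 fires, +4 burnt (F count now 4)
Step 5: +2 fires, +4 burnt (F count now 2)
Step 6: +2 fires, +2 burnt (F count now 2)
Step 7: +0 fires, +2 burnt (F count now 0)
Fire out after step 7
Initially T: 22, now '.': 27
Total burnt (originally-T cells now '.'): 19

Answer: 19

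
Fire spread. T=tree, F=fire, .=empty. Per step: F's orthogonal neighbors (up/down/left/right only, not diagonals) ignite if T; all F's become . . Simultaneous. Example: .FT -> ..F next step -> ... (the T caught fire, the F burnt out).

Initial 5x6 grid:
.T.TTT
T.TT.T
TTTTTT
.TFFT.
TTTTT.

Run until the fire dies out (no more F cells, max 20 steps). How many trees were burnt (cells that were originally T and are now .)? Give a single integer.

Step 1: +6 fires, +2 burnt (F count now 6)
Step 2: +6 fires, +6 burnt (F count now 6)
Step 3: +4 fires, +6 burnt (F count now 4)
Step 4: +3 fires, +4 burnt (F count now 3)
Step 5: +1 fires, +3 burnt (F count now 1)
Step 6: +0 fires, +1 burnt (F count now 0)
Fire out after step 6
Initially T: 21, now '.': 29
Total burnt (originally-T cells now '.'): 20

Answer: 20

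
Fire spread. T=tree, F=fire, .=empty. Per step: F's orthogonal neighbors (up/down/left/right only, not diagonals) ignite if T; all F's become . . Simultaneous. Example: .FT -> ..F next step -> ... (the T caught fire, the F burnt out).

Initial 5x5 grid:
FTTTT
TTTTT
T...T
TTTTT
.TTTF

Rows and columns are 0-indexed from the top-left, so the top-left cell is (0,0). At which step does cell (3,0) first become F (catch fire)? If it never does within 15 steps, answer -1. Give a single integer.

Step 1: cell (3,0)='T' (+4 fires, +2 burnt)
Step 2: cell (3,0)='T' (+6 fires, +4 burnt)
Step 3: cell (3,0)='F' (+6 fires, +6 burnt)
  -> target ignites at step 3
Step 4: cell (3,0)='.' (+3 fires, +6 burnt)
Step 5: cell (3,0)='.' (+0 fires, +3 burnt)
  fire out at step 5

3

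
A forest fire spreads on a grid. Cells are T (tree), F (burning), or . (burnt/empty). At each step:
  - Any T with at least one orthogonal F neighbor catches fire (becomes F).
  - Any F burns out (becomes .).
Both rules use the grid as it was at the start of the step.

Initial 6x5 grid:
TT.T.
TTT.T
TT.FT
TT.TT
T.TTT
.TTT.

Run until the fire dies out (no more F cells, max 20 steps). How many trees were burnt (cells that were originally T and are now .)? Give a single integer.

Answer: 10

Derivation:
Step 1: +2 fires, +1 burnt (F count now 2)
Step 2: +3 fires, +2 burnt (F count now 3)
Step 3: +3 fires, +3 burnt (F count now 3)
Step 4: +1 fires, +3 burnt (F count now 1)
Step 5: +1 fires, +1 burnt (F count now 1)
Step 6: +0 fires, +1 burnt (F count now 0)
Fire out after step 6
Initially T: 21, now '.': 19
Total burnt (originally-T cells now '.'): 10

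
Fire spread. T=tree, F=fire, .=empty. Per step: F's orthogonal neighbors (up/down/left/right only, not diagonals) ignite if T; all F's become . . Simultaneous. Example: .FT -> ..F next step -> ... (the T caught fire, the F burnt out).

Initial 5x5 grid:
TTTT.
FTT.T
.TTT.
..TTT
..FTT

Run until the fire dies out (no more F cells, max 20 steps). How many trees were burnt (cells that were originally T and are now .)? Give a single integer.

Answer: 14

Derivation:
Step 1: +4 fires, +2 burnt (F count now 4)
Step 2: +6 fires, +4 burnt (F count now 6)
Step 3: +3 fires, +6 burnt (F count now 3)
Step 4: +1 fires, +3 burnt (F count now 1)
Step 5: +0 fires, +1 burnt (F count now 0)
Fire out after step 5
Initially T: 15, now '.': 24
Total burnt (originally-T cells now '.'): 14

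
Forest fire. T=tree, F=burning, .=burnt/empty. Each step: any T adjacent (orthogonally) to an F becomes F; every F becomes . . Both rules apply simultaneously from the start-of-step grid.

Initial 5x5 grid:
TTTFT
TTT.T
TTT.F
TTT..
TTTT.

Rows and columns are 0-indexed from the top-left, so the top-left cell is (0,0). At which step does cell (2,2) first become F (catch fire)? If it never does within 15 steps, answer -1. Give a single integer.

Step 1: cell (2,2)='T' (+3 fires, +2 burnt)
Step 2: cell (2,2)='T' (+2 fires, +3 burnt)
Step 3: cell (2,2)='F' (+3 fires, +2 burnt)
  -> target ignites at step 3
Step 4: cell (2,2)='.' (+3 fires, +3 burnt)
Step 5: cell (2,2)='.' (+3 fires, +3 burnt)
Step 6: cell (2,2)='.' (+3 fires, +3 burnt)
Step 7: cell (2,2)='.' (+1 fires, +3 burnt)
Step 8: cell (2,2)='.' (+0 fires, +1 burnt)
  fire out at step 8

3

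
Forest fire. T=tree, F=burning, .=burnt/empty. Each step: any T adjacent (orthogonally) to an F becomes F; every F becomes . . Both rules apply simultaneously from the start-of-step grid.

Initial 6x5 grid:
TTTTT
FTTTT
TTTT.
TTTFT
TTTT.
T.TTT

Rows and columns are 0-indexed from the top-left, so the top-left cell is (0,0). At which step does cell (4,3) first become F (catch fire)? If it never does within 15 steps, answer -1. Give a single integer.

Step 1: cell (4,3)='F' (+7 fires, +2 burnt)
  -> target ignites at step 1
Step 2: cell (4,3)='.' (+9 fires, +7 burnt)
Step 3: cell (4,3)='.' (+7 fires, +9 burnt)
Step 4: cell (4,3)='.' (+2 fires, +7 burnt)
Step 5: cell (4,3)='.' (+0 fires, +2 burnt)
  fire out at step 5

1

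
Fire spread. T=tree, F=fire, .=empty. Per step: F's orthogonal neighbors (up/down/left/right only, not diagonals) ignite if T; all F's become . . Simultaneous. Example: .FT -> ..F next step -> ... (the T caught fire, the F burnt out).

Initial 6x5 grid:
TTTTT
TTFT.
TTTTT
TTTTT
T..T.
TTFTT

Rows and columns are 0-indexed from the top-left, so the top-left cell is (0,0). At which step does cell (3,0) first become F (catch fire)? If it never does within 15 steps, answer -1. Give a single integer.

Step 1: cell (3,0)='T' (+6 fires, +2 burnt)
Step 2: cell (3,0)='T' (+9 fires, +6 burnt)
Step 3: cell (3,0)='T' (+7 fires, +9 burnt)
Step 4: cell (3,0)='F' (+2 fires, +7 burnt)
  -> target ignites at step 4
Step 5: cell (3,0)='.' (+0 fires, +2 burnt)
  fire out at step 5

4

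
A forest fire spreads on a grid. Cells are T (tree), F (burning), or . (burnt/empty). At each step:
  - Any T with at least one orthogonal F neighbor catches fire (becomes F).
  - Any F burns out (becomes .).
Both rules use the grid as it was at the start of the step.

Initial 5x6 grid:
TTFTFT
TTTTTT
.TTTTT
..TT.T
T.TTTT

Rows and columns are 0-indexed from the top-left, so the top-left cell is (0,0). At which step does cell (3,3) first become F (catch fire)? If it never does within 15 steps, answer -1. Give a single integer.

Step 1: cell (3,3)='T' (+5 fires, +2 burnt)
Step 2: cell (3,3)='T' (+6 fires, +5 burnt)
Step 3: cell (3,3)='T' (+5 fires, +6 burnt)
Step 4: cell (3,3)='F' (+3 fires, +5 burnt)
  -> target ignites at step 4
Step 5: cell (3,3)='.' (+2 fires, +3 burnt)
Step 6: cell (3,3)='.' (+1 fires, +2 burnt)
Step 7: cell (3,3)='.' (+0 fires, +1 burnt)
  fire out at step 7

4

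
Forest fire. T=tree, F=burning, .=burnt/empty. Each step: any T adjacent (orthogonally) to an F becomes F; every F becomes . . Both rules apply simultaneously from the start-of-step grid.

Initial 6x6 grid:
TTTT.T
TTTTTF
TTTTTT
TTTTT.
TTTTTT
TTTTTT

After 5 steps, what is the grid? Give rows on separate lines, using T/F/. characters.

Step 1: 3 trees catch fire, 1 burn out
  TTTT.F
  TTTTF.
  TTTTTF
  TTTTT.
  TTTTTT
  TTTTTT
Step 2: 2 trees catch fire, 3 burn out
  TTTT..
  TTTF..
  TTTTF.
  TTTTT.
  TTTTTT
  TTTTTT
Step 3: 4 trees catch fire, 2 burn out
  TTTF..
  TTF...
  TTTF..
  TTTTF.
  TTTTTT
  TTTTTT
Step 4: 5 trees catch fire, 4 burn out
  TTF...
  TF....
  TTF...
  TTTF..
  TTTTFT
  TTTTTT
Step 5: 7 trees catch fire, 5 burn out
  TF....
  F.....
  TF....
  TTF...
  TTTF.F
  TTTTFT

TF....
F.....
TF....
TTF...
TTTF.F
TTTTFT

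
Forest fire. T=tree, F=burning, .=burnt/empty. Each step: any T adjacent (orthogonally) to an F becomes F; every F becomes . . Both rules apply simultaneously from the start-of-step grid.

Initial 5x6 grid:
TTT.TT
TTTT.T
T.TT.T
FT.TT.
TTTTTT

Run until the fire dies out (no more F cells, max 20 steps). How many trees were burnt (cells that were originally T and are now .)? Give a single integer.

Answer: 19

Derivation:
Step 1: +3 fires, +1 burnt (F count now 3)
Step 2: +2 fires, +3 burnt (F count now 2)
Step 3: +3 fires, +2 burnt (F count now 3)
Step 4: +3 fires, +3 burnt (F count now 3)
Step 5: +5 fires, +3 burnt (F count now 5)
Step 6: +3 fires, +5 burnt (F count now 3)
Step 7: +0 fires, +3 burnt (F count now 0)
Fire out after step 7
Initially T: 23, now '.': 26
Total burnt (originally-T cells now '.'): 19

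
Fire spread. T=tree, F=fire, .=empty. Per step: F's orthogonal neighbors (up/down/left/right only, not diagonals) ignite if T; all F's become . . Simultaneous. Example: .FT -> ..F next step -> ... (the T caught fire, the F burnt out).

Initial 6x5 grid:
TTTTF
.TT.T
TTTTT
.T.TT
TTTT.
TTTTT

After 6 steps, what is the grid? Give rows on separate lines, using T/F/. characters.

Step 1: 2 trees catch fire, 1 burn out
  TTTF.
  .TT.F
  TTTTT
  .T.TT
  TTTT.
  TTTTT
Step 2: 2 trees catch fire, 2 burn out
  TTF..
  .TT..
  TTTTF
  .T.TT
  TTTT.
  TTTTT
Step 3: 4 trees catch fire, 2 burn out
  TF...
  .TF..
  TTTF.
  .T.TF
  TTTT.
  TTTTT
Step 4: 4 trees catch fire, 4 burn out
  F....
  .F...
  TTF..
  .T.F.
  TTTT.
  TTTTT
Step 5: 2 trees catch fire, 4 burn out
  .....
  .....
  TF...
  .T...
  TTTF.
  TTTTT
Step 6: 4 trees catch fire, 2 burn out
  .....
  .....
  F....
  .F...
  TTF..
  TTTFT

.....
.....
F....
.F...
TTF..
TTTFT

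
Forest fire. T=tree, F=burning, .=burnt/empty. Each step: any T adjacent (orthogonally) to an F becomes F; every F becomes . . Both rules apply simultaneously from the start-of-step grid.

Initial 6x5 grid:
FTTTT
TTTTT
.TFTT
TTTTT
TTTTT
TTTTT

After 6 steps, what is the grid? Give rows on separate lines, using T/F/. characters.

Step 1: 6 trees catch fire, 2 burn out
  .FTTT
  FTFTT
  .F.FT
  TTFTT
  TTTTT
  TTTTT
Step 2: 7 trees catch fire, 6 burn out
  ..FTT
  .F.FT
  ....F
  TF.FT
  TTFTT
  TTTTT
Step 3: 7 trees catch fire, 7 burn out
  ...FT
  ....F
  .....
  F...F
  TF.FT
  TTFTT
Step 4: 5 trees catch fire, 7 burn out
  ....F
  .....
  .....
  .....
  F...F
  TF.FT
Step 5: 2 trees catch fire, 5 burn out
  .....
  .....
  .....
  .....
  .....
  F...F
Step 6: 0 trees catch fire, 2 burn out
  .....
  .....
  .....
  .....
  .....
  .....

.....
.....
.....
.....
.....
.....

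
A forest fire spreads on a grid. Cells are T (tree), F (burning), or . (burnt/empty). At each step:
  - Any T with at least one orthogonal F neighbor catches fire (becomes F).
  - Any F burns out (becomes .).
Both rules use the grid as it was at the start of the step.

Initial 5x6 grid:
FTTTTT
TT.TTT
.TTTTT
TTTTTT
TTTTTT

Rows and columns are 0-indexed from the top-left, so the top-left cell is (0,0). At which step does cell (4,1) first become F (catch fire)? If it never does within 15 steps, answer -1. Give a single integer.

Step 1: cell (4,1)='T' (+2 fires, +1 burnt)
Step 2: cell (4,1)='T' (+2 fires, +2 burnt)
Step 3: cell (4,1)='T' (+2 fires, +2 burnt)
Step 4: cell (4,1)='T' (+4 fires, +2 burnt)
Step 5: cell (4,1)='F' (+6 fires, +4 burnt)
  -> target ignites at step 5
Step 6: cell (4,1)='.' (+5 fires, +6 burnt)
Step 7: cell (4,1)='.' (+3 fires, +5 burnt)
Step 8: cell (4,1)='.' (+2 fires, +3 burnt)
Step 9: cell (4,1)='.' (+1 fires, +2 burnt)
Step 10: cell (4,1)='.' (+0 fires, +1 burnt)
  fire out at step 10

5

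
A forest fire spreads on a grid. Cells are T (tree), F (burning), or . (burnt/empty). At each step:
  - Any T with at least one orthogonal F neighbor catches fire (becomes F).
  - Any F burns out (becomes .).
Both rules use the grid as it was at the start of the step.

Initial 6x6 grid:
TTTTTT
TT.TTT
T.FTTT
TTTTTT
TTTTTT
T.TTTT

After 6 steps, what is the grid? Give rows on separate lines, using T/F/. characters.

Step 1: 2 trees catch fire, 1 burn out
  TTTTTT
  TT.TTT
  T..FTT
  TTFTTT
  TTTTTT
  T.TTTT
Step 2: 5 trees catch fire, 2 burn out
  TTTTTT
  TT.FTT
  T...FT
  TF.FTT
  TTFTTT
  T.TTTT
Step 3: 8 trees catch fire, 5 burn out
  TTTFTT
  TT..FT
  T....F
  F...FT
  TF.FTT
  T.FTTT
Step 4: 8 trees catch fire, 8 burn out
  TTF.FT
  TT...F
  F.....
  .....F
  F...FT
  T..FTT
Step 5: 6 trees catch fire, 8 burn out
  TF...F
  FT....
  ......
  ......
  .....F
  F...FT
Step 6: 3 trees catch fire, 6 burn out
  F.....
  .F....
  ......
  ......
  ......
  .....F

F.....
.F....
......
......
......
.....F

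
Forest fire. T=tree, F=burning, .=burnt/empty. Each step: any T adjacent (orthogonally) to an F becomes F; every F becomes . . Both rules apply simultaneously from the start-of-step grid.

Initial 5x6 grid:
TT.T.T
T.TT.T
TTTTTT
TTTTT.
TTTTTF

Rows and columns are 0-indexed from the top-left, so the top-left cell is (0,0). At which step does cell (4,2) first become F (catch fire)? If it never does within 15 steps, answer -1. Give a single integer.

Step 1: cell (4,2)='T' (+1 fires, +1 burnt)
Step 2: cell (4,2)='T' (+2 fires, +1 burnt)
Step 3: cell (4,2)='F' (+3 fires, +2 burnt)
  -> target ignites at step 3
Step 4: cell (4,2)='.' (+4 fires, +3 burnt)
Step 5: cell (4,2)='.' (+5 fires, +4 burnt)
Step 6: cell (4,2)='.' (+5 fires, +5 burnt)
Step 7: cell (4,2)='.' (+1 fires, +5 burnt)
Step 8: cell (4,2)='.' (+1 fires, +1 burnt)
Step 9: cell (4,2)='.' (+1 fires, +1 burnt)
Step 10: cell (4,2)='.' (+1 fires, +1 burnt)
Step 11: cell (4,2)='.' (+0 fires, +1 burnt)
  fire out at step 11

3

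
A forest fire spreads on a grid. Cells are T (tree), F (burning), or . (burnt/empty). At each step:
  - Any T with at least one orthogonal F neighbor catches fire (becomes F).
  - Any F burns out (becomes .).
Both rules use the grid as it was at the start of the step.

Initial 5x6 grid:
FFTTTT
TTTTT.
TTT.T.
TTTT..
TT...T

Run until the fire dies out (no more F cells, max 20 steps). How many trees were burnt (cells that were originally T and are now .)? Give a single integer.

Answer: 19

Derivation:
Step 1: +3 fires, +2 burnt (F count now 3)
Step 2: +4 fires, +3 burnt (F count now 4)
Step 3: +5 fires, +4 burnt (F count now 5)
Step 4: +5 fires, +5 burnt (F count now 5)
Step 5: +2 fires, +5 burnt (F count now 2)
Step 6: +0 fires, +2 burnt (F count now 0)
Fire out after step 6
Initially T: 20, now '.': 29
Total burnt (originally-T cells now '.'): 19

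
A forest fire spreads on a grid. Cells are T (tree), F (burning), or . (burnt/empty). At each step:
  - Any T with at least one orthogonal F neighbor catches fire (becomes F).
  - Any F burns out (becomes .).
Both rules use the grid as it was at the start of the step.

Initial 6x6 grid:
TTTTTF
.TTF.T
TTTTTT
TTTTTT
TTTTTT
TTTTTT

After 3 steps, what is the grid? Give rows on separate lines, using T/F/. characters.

Step 1: 5 trees catch fire, 2 burn out
  TTTFF.
  .TF..F
  TTTFTT
  TTTTTT
  TTTTTT
  TTTTTT
Step 2: 6 trees catch fire, 5 burn out
  TTF...
  .F....
  TTF.FF
  TTTFTT
  TTTTTT
  TTTTTT
Step 3: 6 trees catch fire, 6 burn out
  TF....
  ......
  TF....
  TTF.FF
  TTTFTT
  TTTTTT

TF....
......
TF....
TTF.FF
TTTFTT
TTTTTT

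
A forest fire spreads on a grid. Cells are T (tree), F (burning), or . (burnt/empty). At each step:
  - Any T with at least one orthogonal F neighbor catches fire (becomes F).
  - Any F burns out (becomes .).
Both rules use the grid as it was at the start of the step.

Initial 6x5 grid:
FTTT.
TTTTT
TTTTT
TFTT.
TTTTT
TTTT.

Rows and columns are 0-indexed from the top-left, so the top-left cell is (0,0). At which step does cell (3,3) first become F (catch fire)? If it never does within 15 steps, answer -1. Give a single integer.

Step 1: cell (3,3)='T' (+6 fires, +2 burnt)
Step 2: cell (3,3)='F' (+8 fires, +6 burnt)
  -> target ignites at step 2
Step 3: cell (3,3)='.' (+6 fires, +8 burnt)
Step 4: cell (3,3)='.' (+4 fires, +6 burnt)
Step 5: cell (3,3)='.' (+1 fires, +4 burnt)
Step 6: cell (3,3)='.' (+0 fires, +1 burnt)
  fire out at step 6

2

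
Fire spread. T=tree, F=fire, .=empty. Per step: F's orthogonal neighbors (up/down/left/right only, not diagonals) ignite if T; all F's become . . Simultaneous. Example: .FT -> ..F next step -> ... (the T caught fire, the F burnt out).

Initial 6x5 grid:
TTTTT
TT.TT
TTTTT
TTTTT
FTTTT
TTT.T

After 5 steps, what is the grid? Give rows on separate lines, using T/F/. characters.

Step 1: 3 trees catch fire, 1 burn out
  TTTTT
  TT.TT
  TTTTT
  FTTTT
  .FTTT
  FTT.T
Step 2: 4 trees catch fire, 3 burn out
  TTTTT
  TT.TT
  FTTTT
  .FTTT
  ..FTT
  .FT.T
Step 3: 5 trees catch fire, 4 burn out
  TTTTT
  FT.TT
  .FTTT
  ..FTT
  ...FT
  ..F.T
Step 4: 5 trees catch fire, 5 burn out
  FTTTT
  .F.TT
  ..FTT
  ...FT
  ....F
  ....T
Step 5: 4 trees catch fire, 5 burn out
  .FTTT
  ...TT
  ...FT
  ....F
  .....
  ....F

.FTTT
...TT
...FT
....F
.....
....F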